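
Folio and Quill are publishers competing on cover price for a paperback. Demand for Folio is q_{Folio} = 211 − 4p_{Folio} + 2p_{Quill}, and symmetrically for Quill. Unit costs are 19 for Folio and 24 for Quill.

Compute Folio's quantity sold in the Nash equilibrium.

118

Folio's profit: π = (p_{Folio} − 19)(211 − 4p_{Folio} + 2p_{Quill}).
∂π/∂p_{Folio} = 287 − 8p_{Folio} + 2p_{Quill} = 0 ⇒ p_{Folio} = 35.875 + 0.25p_{Quill}.
Similarly p_{Quill} = 38.375 + 0.25p_{Folio}.
Solving the two reaction functions simultaneously: (1 − (0.25)(0.25))p_{Folio} = 35.875 + 0.25·38.375, so 0.9375p_{Folio} = 1455/32 and p_{Folio} = 48.5.
Then p_{Quill} = 38.375 + 0.25·48.5 = 50.5.
q_{Folio} = 211 − 4·48.5 + 2·50.5 = 118.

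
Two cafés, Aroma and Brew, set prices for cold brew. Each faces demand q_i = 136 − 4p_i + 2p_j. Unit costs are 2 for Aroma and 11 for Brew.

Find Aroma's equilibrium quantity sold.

92.8

Aroma's profit: π = (p_{Aroma} − 2)(136 − 4p_{Aroma} + 2p_{Brew}).
∂π/∂p_{Aroma} = 144 − 8p_{Aroma} + 2p_{Brew} = 0 ⇒ p_{Aroma} = 18 + 0.25p_{Brew}.
Similarly p_{Brew} = 22.5 + 0.25p_{Aroma}.
Substituting the second reaction function into the first: p_{Aroma} = 18 + 0.25(22.5 + 0.25p_{Aroma}), which gives 0.9375p_{Aroma} = 23.625 ⇒ p_{Aroma} = 25.2.
Then p_{Brew} = 22.5 + 0.25·25.2 = 28.8.
q_{Aroma} = 136 − 4·25.2 + 2·28.8 = 92.8.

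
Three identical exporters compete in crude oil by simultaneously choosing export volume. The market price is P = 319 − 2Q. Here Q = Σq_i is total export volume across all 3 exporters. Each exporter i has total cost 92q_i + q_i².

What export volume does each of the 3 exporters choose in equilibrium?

22.7

A representative exporter's profit is π_i = q_i(319 − 2Q) − 92q_i − q_i², with Q = q_i + Σ_{j≠i} q_j.
First-order condition: 227 − 6q_i − 2Σ_{j≠i} q_j = 0.
With identical exporters, set every q_j = q: then 227 − 6q − 4q = 0, i.e. q = 227/10 = 22.7.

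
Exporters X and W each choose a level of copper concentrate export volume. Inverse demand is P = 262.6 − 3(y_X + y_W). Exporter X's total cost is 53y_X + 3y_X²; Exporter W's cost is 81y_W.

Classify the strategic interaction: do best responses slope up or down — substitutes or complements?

Exporter X's profit: π = y_X(262.6 − 3(y_X + y_W)) − 53y_X − 3y_X².
∂π/∂y_X = 209.6 − 12y_X − 3y_W = 0, so y_X = 262/15 − 0.25y_W.
The best-response slope dy_X/dy_W = −0.25 < 0: the reaction function is downward-sloping, so the choices are strategic substitutes.

strategic substitutes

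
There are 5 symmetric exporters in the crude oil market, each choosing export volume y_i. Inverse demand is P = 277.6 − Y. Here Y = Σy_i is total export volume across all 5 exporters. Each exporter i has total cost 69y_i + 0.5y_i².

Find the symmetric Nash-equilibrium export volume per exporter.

A representative exporter's profit is π_i = y_i(277.6 − Y) − 69y_i − 0.5y_i², with Y = y_i + Σ_{j≠i} y_j.
First-order condition: 208.6 − 3y_i − Σ_{j≠i} y_j = 0.
In a symmetric equilibrium every exporter chooses the same y, so Σ_{j≠i} y_j = 4y. The condition becomes 208.6 − 7y = 0, giving y = 208.6/7 = 29.8.

29.8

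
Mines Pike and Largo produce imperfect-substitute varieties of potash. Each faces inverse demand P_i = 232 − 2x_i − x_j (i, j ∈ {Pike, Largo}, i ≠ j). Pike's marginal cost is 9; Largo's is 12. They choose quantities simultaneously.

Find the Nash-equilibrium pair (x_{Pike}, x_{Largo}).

44.8, 43.8

Mine Pike's profit: π = x_{Pike}(232 − 2x_{Pike} − x_{Largo}) − 9x_{Pike}.
∂π/∂x_{Pike} = 223 − 4x_{Pike} − x_{Largo} = 0 ⇒ x_{Pike} = 55.75 − 0.25x_{Largo}.
Similarly x_{Largo} = 55 − 0.25x_{Pike}.
Substituting the second reaction function into the first: x_{Pike} = 55.75 − 0.25(55 − 0.25x_{Pike}), which gives 0.9375x_{Pike} = 42 ⇒ x_{Pike} = 44.8.
Then x_{Largo} = 55 − 0.25·44.8 = 43.8.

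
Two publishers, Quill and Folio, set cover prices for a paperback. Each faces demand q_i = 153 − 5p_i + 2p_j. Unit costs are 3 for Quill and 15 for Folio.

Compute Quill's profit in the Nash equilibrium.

1852.8125

Quill's profit: π = (p_{Quill} − 3)(153 − 5p_{Quill} + 2p_{Folio}).
∂π/∂p_{Quill} = 168 − 10p_{Quill} + 2p_{Folio} = 0 ⇒ p_{Quill} = 16.8 + 0.2p_{Folio}.
Similarly p_{Folio} = 22.8 + 0.2p_{Quill}.
Plugging p_{Folio} into Quill's best response: p_{Quill} = 16.8 + 0.2(22.8 + 0.2p_{Quill}) ⇒ 0.96p_{Quill} = 21.36, so p_{Quill} = 22.25.
Then p_{Folio} = 22.8 + 0.2·22.25 = 27.25.
q_{Quill} = 153 − 5·22.25 + 2·27.25 = 96.25.
Profit = (22.25 − 3)·96.25 = 1852.8125.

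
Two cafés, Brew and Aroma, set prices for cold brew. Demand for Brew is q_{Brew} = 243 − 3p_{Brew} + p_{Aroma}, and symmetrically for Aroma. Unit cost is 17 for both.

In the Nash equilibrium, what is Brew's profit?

5241.72

Brew's profit: π = (p_{Brew} − 17)(243 − 3p_{Brew} + p_{Aroma}).
∂π/∂p_{Brew} = 294 − 6p_{Brew} + p_{Aroma} = 0 ⇒ p_{Brew} = 49 + (1/6)p_{Aroma}.
The game is symmetric, so in equilibrium p_{Aroma} = p_{Brew}: the reaction function gives (5/6)p_{Brew} = 49, hence p_{Brew} = 58.8.
q_{Brew} = 243 − 3·58.8 + 58.8 = 125.4.
Profit = (58.8 − 17)·125.4 = 5241.72.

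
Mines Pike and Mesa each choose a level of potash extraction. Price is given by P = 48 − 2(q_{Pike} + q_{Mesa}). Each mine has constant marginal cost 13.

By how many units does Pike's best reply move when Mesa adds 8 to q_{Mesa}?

-4

Mine Pike's profit: π = q_{Pike}(48 − 2(q_{Pike} + q_{Mesa})) − 13q_{Pike}.
∂π/∂q_{Pike} = 35 − 4q_{Pike} − 2q_{Mesa} = 0, so q_{Pike} = 8.75 − 0.5q_{Mesa}.
The reaction-function slope is −0.5, so an 8-unit rise in q_{Mesa} moves q_{Pike} by −0.5 × 8 = −4. Pike's best response falls — the actions are strategic substitutes.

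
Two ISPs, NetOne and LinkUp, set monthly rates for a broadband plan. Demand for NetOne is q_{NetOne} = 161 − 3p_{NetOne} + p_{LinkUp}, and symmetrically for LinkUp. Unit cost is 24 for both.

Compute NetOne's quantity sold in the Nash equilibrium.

NetOne's profit: π = (p_{NetOne} − 24)(161 − 3p_{NetOne} + p_{LinkUp}).
∂π/∂p_{NetOne} = 233 − 6p_{NetOne} + p_{LinkUp} = 0 ⇒ p_{NetOne} = 233/6 + (1/6)p_{LinkUp}.
Setting p_{NetOne} = p_{LinkUp} in the reaction function: p_{NetOne} = 233/6 + (1/6)p_{NetOne}, so p_{NetOne} = (233/6) / (5/6) = 46.6.
q_{NetOne} = 161 − 3·46.6 + 46.6 = 67.8.

67.8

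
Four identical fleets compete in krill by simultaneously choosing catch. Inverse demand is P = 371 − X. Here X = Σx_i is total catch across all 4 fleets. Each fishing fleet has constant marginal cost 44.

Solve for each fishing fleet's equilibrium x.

65.4

A representative fishing fleet's profit is π_i = x_i(371 − X) − 44x_i, with X = x_i + Σ_{j≠i} x_j.
First-order condition: 327 − 2x_i − Σ_{j≠i} x_j = 0.
With identical fishing fleets, set every x_j = x: then 327 − 2x − 3x = 0, i.e. x = 327/5 = 65.4.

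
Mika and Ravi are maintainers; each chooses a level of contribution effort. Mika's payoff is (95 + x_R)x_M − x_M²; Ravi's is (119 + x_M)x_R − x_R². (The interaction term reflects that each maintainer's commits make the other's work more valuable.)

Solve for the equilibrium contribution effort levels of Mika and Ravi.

Expanding Mika's payoff: 95x_M + x_Rx_M − x_M².
∂π/∂x_M = 95 + x_R − 2x_M = 0, so x_M = 47.5 + 0.5x_R.
Likewise for Ravi: x_R = 59.5 + 0.5x_M.
Substituting the second reaction function into the first: x_M = 47.5 + 0.5(59.5 + 0.5x_M), which gives 0.75x_M = 77.25 ⇒ x_M = 103.
Then x_R = 59.5 + 0.5·103 = 111.

103, 111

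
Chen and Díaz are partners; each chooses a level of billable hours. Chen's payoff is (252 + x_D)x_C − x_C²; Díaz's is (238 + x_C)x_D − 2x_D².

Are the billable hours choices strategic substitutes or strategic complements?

Expanding Chen's payoff: 252x_C + x_Dx_C − x_C².
∂π/∂x_C = 252 + x_D − 2x_C = 0, so x_C = 126 + 0.5x_D.
The best-response slope dx_C/dx_D = 0.5 > 0: the reaction function is upward-sloping, so the choices are strategic complements.

strategic complements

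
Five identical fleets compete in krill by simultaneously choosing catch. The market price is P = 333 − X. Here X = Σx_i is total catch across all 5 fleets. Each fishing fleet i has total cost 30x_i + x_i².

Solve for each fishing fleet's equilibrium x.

37.875

A representative fishing fleet's profit is π_i = x_i(333 − X) − 30x_i − x_i², with X = x_i + Σ_{j≠i} x_j.
First-order condition: 303 − 4x_i − Σ_{j≠i} x_j = 0.
With identical fishing fleets, set every x_j = x: then 303 − 4x − 4x = 0, i.e. x = 303/8 = 37.875.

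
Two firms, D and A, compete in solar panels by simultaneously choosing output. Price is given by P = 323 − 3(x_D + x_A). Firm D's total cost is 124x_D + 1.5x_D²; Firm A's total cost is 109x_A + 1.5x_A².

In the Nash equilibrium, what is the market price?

219.75

Firm D's profit: π = x_D(323 − 3(x_D + x_A)) − 124x_D − 1.5x_D².
∂π/∂x_D = 199 − 9x_D − 3x_A = 0, so x_D = 199/9 − (1/3)x_A.
By the same steps for A: x_A = 214/9 − (1/3)x_D.
Plugging x_A into D's best response: x_D = 199/9 − (1/3)(214/9 − (1/3)x_D) ⇒ (8/9)x_D = 383/27, so x_D = 383/24.
Then x_A = 214/9 − (1/3)·(383/24) = 443/24.
Equilibrium price: P = 323 − 3·(413/12) = 219.75.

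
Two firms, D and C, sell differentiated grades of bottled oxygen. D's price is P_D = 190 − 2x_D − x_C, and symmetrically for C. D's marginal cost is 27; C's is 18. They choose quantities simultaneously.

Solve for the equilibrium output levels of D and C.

Firm D's profit: π = x_D(190 − 2x_D − x_C) − 27x_D.
∂π/∂x_D = 163 − 4x_D − x_C = 0 ⇒ x_D = 40.75 − 0.25x_C.
Similarly x_C = 43 − 0.25x_D.
Plugging x_C into D's best response: x_D = 40.75 − 0.25(43 − 0.25x_D) ⇒ 0.9375x_D = 30, so x_D = 32.
Then x_C = 43 − 0.25·32 = 35.

32, 35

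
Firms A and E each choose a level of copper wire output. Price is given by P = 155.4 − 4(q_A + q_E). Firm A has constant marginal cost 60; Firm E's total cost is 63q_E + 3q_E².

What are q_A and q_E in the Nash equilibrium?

10.0625, 3.725

Firm A's profit: π = q_A(155.4 − 4(q_A + q_E)) − 60q_A.
∂π/∂q_A = 95.4 − 8q_A − 4q_E = 0, so q_A = 11.925 − 0.5q_E.
For E: ∂π/∂q_E = 92.4 − 14q_E − 4q_A = 0 ⇒ q_E = 6.6 − (2/7)q_A.
Plugging q_E into A's best response: q_A = 11.925 − 0.5(6.6 − (2/7)q_A) ⇒ (6/7)q_A = 8.625, so q_A = 10.0625.
Then q_E = 6.6 − (2/7)·10.0625 = 3.725.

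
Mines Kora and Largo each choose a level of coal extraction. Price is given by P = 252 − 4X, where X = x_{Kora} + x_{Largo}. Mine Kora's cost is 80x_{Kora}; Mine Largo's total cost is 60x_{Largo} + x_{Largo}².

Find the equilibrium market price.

Mine Kora's profit: π = x_{Kora}(252 − 4(x_{Kora} + x_{Largo})) − 80x_{Kora}.
∂π/∂x_{Kora} = 172 − 8x_{Kora} − 4x_{Largo} = 0, so x_{Kora} = 21.5 − 0.5x_{Largo}.
For Largo: ∂π/∂x_{Largo} = 192 − 10x_{Largo} − 4x_{Kora} = 0 ⇒ x_{Largo} = 19.2 − 0.4x_{Kora}.
Solving the two reaction functions simultaneously: (1 − (−0.5)(−0.4))x_{Kora} = 21.5 − 0.5·19.2, so 0.8x_{Kora} = 11.9 and x_{Kora} = 14.875.
Then x_{Largo} = 19.2 − 0.4·14.875 = 13.25.
Equilibrium price: P = 252 − 4·28.125 = 139.5.

139.5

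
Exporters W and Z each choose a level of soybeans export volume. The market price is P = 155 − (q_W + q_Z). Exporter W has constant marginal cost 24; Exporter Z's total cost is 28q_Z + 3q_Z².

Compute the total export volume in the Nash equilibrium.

Exporter W's profit: π = q_W(155 − (q_W + q_Z)) − 24q_W.
∂π/∂q_W = 131 − 2q_W − q_Z = 0, so q_W = 65.5 − 0.5q_Z.
For Z: ∂π/∂q_Z = 127 − 8q_Z − q_W = 0 ⇒ q_Z = 15.875 − 0.125q_W.
Substituting the second reaction function into the first: q_W = 65.5 − 0.5(15.875 − 0.125q_W), which gives 0.9375q_W = 57.5625 ⇒ q_W = 61.4.
Then q_Z = 15.875 − 0.125·61.4 = 8.2.
Total export volume: 61.4 + 8.2 = 69.6.

69.6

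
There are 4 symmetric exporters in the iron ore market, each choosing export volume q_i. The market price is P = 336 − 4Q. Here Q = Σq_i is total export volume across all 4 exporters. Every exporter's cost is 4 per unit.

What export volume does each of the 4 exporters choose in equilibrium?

A representative exporter's profit is π_i = q_i(336 − 4Q) − 4q_i, with Q = q_i + Σ_{j≠i} q_j.
First-order condition: 332 − 8q_i − 4Σ_{j≠i} q_j = 0.
With identical exporters, set every q_j = q: then 332 − 8q − 12q = 0, i.e. q = 332/20 = 16.6.

16.6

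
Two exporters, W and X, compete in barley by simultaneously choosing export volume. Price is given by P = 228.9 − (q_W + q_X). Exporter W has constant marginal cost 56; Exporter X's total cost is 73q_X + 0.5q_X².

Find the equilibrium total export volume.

100.34

Exporter W's profit: π = q_W(228.9 − (q_W + q_X)) − 56q_W.
∂π/∂q_W = 172.9 − 2q_W − q_X = 0, so q_W = 86.45 − 0.5q_X.
For X: ∂π/∂q_X = 155.9 − 3q_X − q_W = 0 ⇒ q_X = 1559/30 − (1/3)q_W.
Plugging q_X into W's best response: q_W = 86.45 − 0.5(1559/30 − (1/3)q_W) ⇒ (5/6)q_W = 907/15, so q_W = 72.56.
Then q_X = 1559/30 − (1/3)·72.56 = 27.78.
Total export volume: 72.56 + 27.78 = 100.34.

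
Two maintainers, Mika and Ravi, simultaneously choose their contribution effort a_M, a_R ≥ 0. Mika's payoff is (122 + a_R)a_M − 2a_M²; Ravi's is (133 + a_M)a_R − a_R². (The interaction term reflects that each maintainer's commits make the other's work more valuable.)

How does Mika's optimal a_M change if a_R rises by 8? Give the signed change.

Expanding Mika's payoff: 122a_M + a_Ra_M − 2a_M².
∂π/∂a_M = 122 + a_R − 4a_M = 0, so a_M = 30.5 + 0.25a_R.
The reaction-function slope is 0.25, so an 8-unit rise in a_R moves a_M by 0.25 × 8 = 2. Mika's best response rises — the actions are strategic complements.

2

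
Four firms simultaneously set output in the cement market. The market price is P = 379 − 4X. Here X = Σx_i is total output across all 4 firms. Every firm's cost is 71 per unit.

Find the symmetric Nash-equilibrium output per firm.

A representative firm's profit is π_i = x_i(379 − 4X) − 71x_i, with X = x_i + Σ_{j≠i} x_j.
First-order condition: 308 − 8x_i − 4Σ_{j≠i} x_j = 0.
In a symmetric equilibrium every firm chooses the same x, so Σ_{j≠i} x_j = 3x. The condition becomes 308 − 20x = 0, giving x = 308/20 = 15.4.

15.4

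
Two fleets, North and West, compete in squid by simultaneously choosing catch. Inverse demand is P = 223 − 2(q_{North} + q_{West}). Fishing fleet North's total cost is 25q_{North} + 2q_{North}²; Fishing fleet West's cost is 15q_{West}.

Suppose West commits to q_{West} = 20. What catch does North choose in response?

Fishing fleet North's profit: π = q_{North}(223 − 2(q_{North} + q_{West})) − 25q_{North} − 2q_{North}².
∂π/∂q_{North} = 198 − 8q_{North} − 2q_{West} = 0, so q_{North} = 24.75 − 0.25q_{West}.
At q_{West} = 20: q_{North} = 24.75 − 0.25·20 = 19.75.

19.75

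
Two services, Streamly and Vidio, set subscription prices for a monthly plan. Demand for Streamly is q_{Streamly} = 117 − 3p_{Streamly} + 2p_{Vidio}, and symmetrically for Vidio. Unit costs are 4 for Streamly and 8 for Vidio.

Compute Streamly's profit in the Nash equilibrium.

Streamly's profit: π = (p_{Streamly} − 4)(117 − 3p_{Streamly} + 2p_{Vidio}).
∂π/∂p_{Streamly} = 129 − 6p_{Streamly} + 2p_{Vidio} = 0 ⇒ p_{Streamly} = 21.5 + (1/3)p_{Vidio}.
Similarly p_{Vidio} = 23.5 + (1/3)p_{Streamly}.
Plugging p_{Vidio} into Streamly's best response: p_{Streamly} = 21.5 + (1/3)(23.5 + (1/3)p_{Streamly}) ⇒ (8/9)p_{Streamly} = 88/3, so p_{Streamly} = 33.
Then p_{Vidio} = 23.5 + (1/3)·33 = 34.5.
q_{Streamly} = 117 − 3·33 + 2·34.5 = 87.
Profit = (33 − 4)·87 = 2523.

2523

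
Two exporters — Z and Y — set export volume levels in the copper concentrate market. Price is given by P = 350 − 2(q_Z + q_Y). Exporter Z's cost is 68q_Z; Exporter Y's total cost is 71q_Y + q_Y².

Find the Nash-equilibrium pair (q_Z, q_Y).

Exporter Z's profit: π = q_Z(350 − 2(q_Z + q_Y)) − 68q_Z.
∂π/∂q_Z = 282 − 4q_Z − 2q_Y = 0, so q_Z = 70.5 − 0.5q_Y.
For Y: ∂π/∂q_Y = 279 − 6q_Y − 2q_Z = 0 ⇒ q_Y = 46.5 − (1/3)q_Z.
Substituting the second reaction function into the first: q_Z = 70.5 − 0.5(46.5 − (1/3)q_Z), which gives (5/6)q_Z = 47.25 ⇒ q_Z = 56.7.
Then q_Y = 46.5 − (1/3)·56.7 = 27.6.

56.7, 27.6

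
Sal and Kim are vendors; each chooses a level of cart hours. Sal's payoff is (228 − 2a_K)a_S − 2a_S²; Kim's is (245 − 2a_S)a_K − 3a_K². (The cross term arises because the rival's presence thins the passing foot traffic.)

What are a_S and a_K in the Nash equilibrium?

43.9, 26.2

Expanding Sal's payoff: 228a_S − 2a_Ka_S − 2a_S².
∂π/∂a_S = 228 − 2a_K − 4a_S = 0, so a_S = 57 − 0.5a_K.
Likewise for Kim: a_K = 245/6 − (1/3)a_S.
Substituting the second reaction function into the first: a_S = 57 − 0.5(245/6 − (1/3)a_S), which gives (5/6)a_S = 439/12 ⇒ a_S = 43.9.
Then a_K = 245/6 − (1/3)·43.9 = 26.2.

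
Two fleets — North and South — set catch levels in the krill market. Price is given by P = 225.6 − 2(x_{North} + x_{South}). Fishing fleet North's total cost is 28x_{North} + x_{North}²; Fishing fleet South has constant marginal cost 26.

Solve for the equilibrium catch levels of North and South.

19.56, 40.12

Fishing fleet North's profit: π = x_{North}(225.6 − 2(x_{North} + x_{South})) − 28x_{North} − x_{North}².
∂π/∂x_{North} = 197.6 − 6x_{North} − 2x_{South} = 0, so x_{North} = 494/15 − (1/3)x_{South}.
For South: ∂π/∂x_{South} = 199.6 − 4x_{South} − 2x_{North} = 0 ⇒ x_{South} = 49.9 − 0.5x_{North}.
Solving the two reaction functions simultaneously: (1 − (−1/3)(−0.5))x_{North} = 494/15 − (1/3)·49.9, so (5/6)x_{North} = 16.3 and x_{North} = 19.56.
Then x_{South} = 49.9 − 0.5·19.56 = 40.12.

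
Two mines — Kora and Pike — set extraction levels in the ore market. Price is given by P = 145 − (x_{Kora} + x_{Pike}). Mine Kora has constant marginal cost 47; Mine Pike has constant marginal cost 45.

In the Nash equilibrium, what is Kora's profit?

1024

Mine Kora's profit: π = x_{Kora}(145 − (x_{Kora} + x_{Pike})) − 47x_{Kora}.
∂π/∂x_{Kora} = 98 − 2x_{Kora} − x_{Pike} = 0, so x_{Kora} = 49 − 0.5x_{Pike}.
By the same steps for Pike: x_{Pike} = 50 − 0.5x_{Kora}.
Plugging x_{Pike} into Kora's best response: x_{Kora} = 49 − 0.5(50 − 0.5x_{Kora}) ⇒ 0.75x_{Kora} = 24, so x_{Kora} = 32.
Then x_{Pike} = 50 − 0.5·32 = 34.
Price P = 145 − 66 = 79.
Kora's profit: (79 − 47)·32 = 1024.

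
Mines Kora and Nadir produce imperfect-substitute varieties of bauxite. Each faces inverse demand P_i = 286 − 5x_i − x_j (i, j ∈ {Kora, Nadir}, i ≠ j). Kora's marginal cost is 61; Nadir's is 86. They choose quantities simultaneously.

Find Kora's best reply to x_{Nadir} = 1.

Mine Kora's profit: π = x_{Kora}(286 − 5x_{Kora} − x_{Nadir}) − 61x_{Kora}.
∂π/∂x_{Kora} = 225 − 10x_{Kora} − x_{Nadir} = 0 ⇒ x_{Kora} = 22.5 − 0.1x_{Nadir}.
At x_{Nadir} = 1: x_{Kora} = 22.5 − 0.1·1 = 22.4.

22.4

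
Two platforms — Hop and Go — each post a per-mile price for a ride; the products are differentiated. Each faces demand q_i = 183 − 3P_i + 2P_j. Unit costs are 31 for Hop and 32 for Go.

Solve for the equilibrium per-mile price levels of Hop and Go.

Hop's profit: π = (P_{Hop} − 31)(183 − 3P_{Hop} + 2P_{Go}).
∂π/∂P_{Hop} = 276 − 6P_{Hop} + 2P_{Go} = 0 ⇒ P_{Hop} = 46 + (1/3)P_{Go}.
Similarly P_{Go} = 46.5 + (1/3)P_{Hop}.
Substituting the second reaction function into the first: P_{Hop} = 46 + (1/3)(46.5 + (1/3)P_{Hop}), which gives (8/9)P_{Hop} = 61.5 ⇒ P_{Hop} = 69.1875.
Then P_{Go} = 46.5 + (1/3)·69.1875 = 69.5625.

69.1875, 69.5625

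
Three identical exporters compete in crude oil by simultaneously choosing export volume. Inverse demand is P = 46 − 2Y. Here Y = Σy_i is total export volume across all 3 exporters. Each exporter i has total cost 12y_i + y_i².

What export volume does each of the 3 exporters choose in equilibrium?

3.4

A representative exporter's profit is π_i = y_i(46 − 2Y) − 12y_i − y_i², with Y = y_i + Σ_{j≠i} y_j.
First-order condition: 34 − 6y_i − 2Σ_{j≠i} y_j = 0.
With identical exporters, set every y_j = y: then 34 − 6y − 4y = 0, i.e. y = 34/10 = 3.4.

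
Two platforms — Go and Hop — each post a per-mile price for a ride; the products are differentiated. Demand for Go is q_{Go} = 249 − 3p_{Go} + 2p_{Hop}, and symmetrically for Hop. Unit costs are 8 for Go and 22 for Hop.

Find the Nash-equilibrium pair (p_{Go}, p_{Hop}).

70.875, 76.125

Go's profit: π = (p_{Go} − 8)(249 − 3p_{Go} + 2p_{Hop}).
∂π/∂p_{Go} = 273 − 6p_{Go} + 2p_{Hop} = 0 ⇒ p_{Go} = 45.5 + (1/3)p_{Hop}.
Similarly p_{Hop} = 52.5 + (1/3)p_{Go}.
Substituting the second reaction function into the first: p_{Go} = 45.5 + (1/3)(52.5 + (1/3)p_{Go}), which gives (8/9)p_{Go} = 63 ⇒ p_{Go} = 70.875.
Then p_{Hop} = 52.5 + (1/3)·70.875 = 76.125.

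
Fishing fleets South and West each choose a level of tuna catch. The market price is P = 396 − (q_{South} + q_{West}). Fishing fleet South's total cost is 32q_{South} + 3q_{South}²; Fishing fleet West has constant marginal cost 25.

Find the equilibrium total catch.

197.4

Fishing fleet South's profit: π = q_{South}(396 − (q_{South} + q_{West})) − 32q_{South} − 3q_{South}².
∂π/∂q_{South} = 364 − 8q_{South} − q_{West} = 0, so q_{South} = 45.5 − 0.125q_{West}.
For West: ∂π/∂q_{West} = 371 − 2q_{West} − q_{South} = 0 ⇒ q_{West} = 185.5 − 0.5q_{South}.
Substituting the second reaction function into the first: q_{South} = 45.5 − 0.125(185.5 − 0.5q_{South}), which gives 0.9375q_{South} = 22.3125 ⇒ q_{South} = 23.8.
Then q_{West} = 185.5 − 0.5·23.8 = 173.6.
Total catch: 23.8 + 173.6 = 197.4.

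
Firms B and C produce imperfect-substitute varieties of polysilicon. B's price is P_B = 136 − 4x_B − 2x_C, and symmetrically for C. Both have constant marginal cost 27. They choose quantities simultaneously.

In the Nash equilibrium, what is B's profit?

Firm B's profit: π = x_B(136 − 4x_B − 2x_C) − 27x_B.
∂π/∂x_B = 109 − 8x_B − 2x_C = 0 ⇒ x_B = 13.625 − 0.25x_C.
The game is symmetric, so in equilibrium x_C = x_B: the reaction function gives 1.25x_B = 13.625, hence x_B = 10.9.
P_B = 136 − 4·10.9 − 2·10.9 = 70.6.
Profit = (70.6 − 27)·10.9 = 475.24.

475.24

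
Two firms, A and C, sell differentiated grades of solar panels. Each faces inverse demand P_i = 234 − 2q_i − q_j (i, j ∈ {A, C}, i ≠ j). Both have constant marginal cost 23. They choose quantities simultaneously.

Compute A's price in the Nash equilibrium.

Firm A's profit: π = q_A(234 − 2q_A − q_C) − 23q_A.
∂π/∂q_A = 211 − 4q_A − q_C = 0 ⇒ q_A = 52.75 − 0.25q_C.
The game is symmetric, so in equilibrium q_C = q_A: the reaction function gives 1.25q_A = 52.75, hence q_A = 42.2.
P_A = 234 − 2·42.2 − 42.2 = 107.4.

107.4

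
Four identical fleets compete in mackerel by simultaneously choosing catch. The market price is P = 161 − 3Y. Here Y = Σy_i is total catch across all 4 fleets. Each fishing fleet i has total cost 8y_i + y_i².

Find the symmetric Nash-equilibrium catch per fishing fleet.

A representative fishing fleet's profit is π_i = y_i(161 − 3Y) − 8y_i − y_i², with Y = y_i + Σ_{j≠i} y_j.
First-order condition: 153 − 8y_i − 3Σ_{j≠i} y_j = 0.
With identical fishing fleets, set every y_j = y: then 153 − 8y − 9y = 0, i.e. y = 153/17 = 9.

9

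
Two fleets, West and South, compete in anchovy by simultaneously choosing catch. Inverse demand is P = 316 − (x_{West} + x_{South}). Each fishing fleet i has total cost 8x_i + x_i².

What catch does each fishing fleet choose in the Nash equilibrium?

61.6

Fishing fleet West's profit: π = x_{West}(316 − (x_{West} + x_{South})) − 8x_{West} − x_{West}².
∂π/∂x_{West} = 308 − 4x_{West} − x_{South} = 0, so x_{West} = 77 − 0.25x_{South}.
The game is symmetric, so in equilibrium x_{South} = x_{West}: the reaction function gives 1.25x_{West} = 77, hence x_{West} = 61.6.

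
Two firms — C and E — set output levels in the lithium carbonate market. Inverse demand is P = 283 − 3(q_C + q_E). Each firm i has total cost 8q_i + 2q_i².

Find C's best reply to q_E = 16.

22.7

Firm C's profit: π = q_C(283 − 3(q_C + q_E)) − 8q_C − 2q_C².
∂π/∂q_C = 275 − 10q_C − 3q_E = 0, so q_C = 27.5 − 0.3q_E.
At q_E = 16: q_C = 27.5 − 0.3·16 = 22.7.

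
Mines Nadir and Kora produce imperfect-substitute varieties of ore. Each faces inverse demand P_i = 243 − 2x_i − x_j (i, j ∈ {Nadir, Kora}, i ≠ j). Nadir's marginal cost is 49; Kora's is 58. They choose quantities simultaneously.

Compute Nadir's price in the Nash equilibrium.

127.8

Mine Nadir's profit: π = x_{Nadir}(243 − 2x_{Nadir} − x_{Kora}) − 49x_{Nadir}.
∂π/∂x_{Nadir} = 194 − 4x_{Nadir} − x_{Kora} = 0 ⇒ x_{Nadir} = 48.5 − 0.25x_{Kora}.
Similarly x_{Kora} = 46.25 − 0.25x_{Nadir}.
Solving the two reaction functions simultaneously: (1 − (−0.25)(−0.25))x_{Nadir} = 48.5 − 0.25·46.25, so 0.9375x_{Nadir} = 36.9375 and x_{Nadir} = 39.4.
Then x_{Kora} = 46.25 − 0.25·39.4 = 36.4.
P_{Nadir} = 243 − 2·39.4 − 36.4 = 127.8.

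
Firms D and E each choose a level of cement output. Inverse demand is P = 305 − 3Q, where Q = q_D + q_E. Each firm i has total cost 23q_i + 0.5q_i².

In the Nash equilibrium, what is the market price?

135.8

Firm D's profit: π = q_D(305 − 3(q_D + q_E)) − 23q_D − 0.5q_D².
∂π/∂q_D = 282 − 7q_D − 3q_E = 0, so q_D = 282/7 − (3/7)q_E.
Setting q_D = q_E in the reaction function: q_D = 282/7 − (3/7)q_D, so q_D = (282/7) / (10/7) = 28.2.
Equilibrium price: P = 305 − 3·56.4 = 135.8.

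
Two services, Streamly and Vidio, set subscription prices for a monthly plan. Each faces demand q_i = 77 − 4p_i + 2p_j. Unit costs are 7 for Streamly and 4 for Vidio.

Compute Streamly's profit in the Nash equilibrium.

408.04

Streamly's profit: π = (p_{Streamly} − 7)(77 − 4p_{Streamly} + 2p_{Vidio}).
∂π/∂p_{Streamly} = 105 − 8p_{Streamly} + 2p_{Vidio} = 0 ⇒ p_{Streamly} = 13.125 + 0.25p_{Vidio}.
Similarly p_{Vidio} = 11.625 + 0.25p_{Streamly}.
Substituting the second reaction function into the first: p_{Streamly} = 13.125 + 0.25(11.625 + 0.25p_{Streamly}), which gives 0.9375p_{Streamly} = 513/32 ⇒ p_{Streamly} = 17.1.
Then p_{Vidio} = 11.625 + 0.25·17.1 = 15.9.
q_{Streamly} = 77 − 4·17.1 + 2·15.9 = 40.4.
Profit = (17.1 − 7)·40.4 = 408.04.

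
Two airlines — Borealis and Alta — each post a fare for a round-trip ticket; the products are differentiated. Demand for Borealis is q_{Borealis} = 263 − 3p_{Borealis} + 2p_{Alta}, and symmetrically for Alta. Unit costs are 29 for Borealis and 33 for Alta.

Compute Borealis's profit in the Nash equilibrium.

10531.6875

Borealis's profit: π = (p_{Borealis} − 29)(263 − 3p_{Borealis} + 2p_{Alta}).
∂π/∂p_{Borealis} = 350 − 6p_{Borealis} + 2p_{Alta} = 0 ⇒ p_{Borealis} = 175/3 + (1/3)p_{Alta}.
Similarly p_{Alta} = 181/3 + (1/3)p_{Borealis}.
Substituting the second reaction function into the first: p_{Borealis} = 175/3 + (1/3)(181/3 + (1/3)p_{Borealis}), which gives (8/9)p_{Borealis} = 706/9 ⇒ p_{Borealis} = 88.25.
Then p_{Alta} = 181/3 + (1/3)·88.25 = 89.75.
q_{Borealis} = 263 − 3·88.25 + 2·89.75 = 177.75.
Profit = (88.25 − 29)·177.75 = 10531.6875.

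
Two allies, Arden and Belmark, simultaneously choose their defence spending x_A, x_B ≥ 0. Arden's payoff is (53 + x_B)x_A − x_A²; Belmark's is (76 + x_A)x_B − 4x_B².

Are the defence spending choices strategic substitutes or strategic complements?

Expanding Arden's payoff: 53x_A + x_Bx_A − x_A².
∂π/∂x_A = 53 + x_B − 2x_A = 0, so x_A = 26.5 + 0.5x_B.
The best-response slope dx_A/dx_B = 0.5 > 0: the reaction function is upward-sloping, so the choices are strategic complements.

strategic complements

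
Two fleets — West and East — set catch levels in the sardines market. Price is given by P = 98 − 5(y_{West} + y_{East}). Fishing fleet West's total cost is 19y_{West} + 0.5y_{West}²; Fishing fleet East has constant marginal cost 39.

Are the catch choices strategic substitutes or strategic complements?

Fishing fleet West's profit: π = y_{West}(98 − 5(y_{West} + y_{East})) − 19y_{West} − 0.5y_{West}².
∂π/∂y_{West} = 79 − 11y_{West} − 5y_{East} = 0, so y_{West} = 79/11 − (5/11)y_{East}.
The best-response slope dy_{West}/dy_{East} = −5/11 < 0: the reaction function is downward-sloping, so the choices are strategic substitutes.

strategic substitutes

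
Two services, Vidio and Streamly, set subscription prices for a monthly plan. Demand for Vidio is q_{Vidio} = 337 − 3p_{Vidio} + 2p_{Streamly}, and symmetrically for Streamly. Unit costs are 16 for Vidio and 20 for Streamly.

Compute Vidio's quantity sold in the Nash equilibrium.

243

Vidio's profit: π = (p_{Vidio} − 16)(337 − 3p_{Vidio} + 2p_{Streamly}).
∂π/∂p_{Vidio} = 385 − 6p_{Vidio} + 2p_{Streamly} = 0 ⇒ p_{Vidio} = 385/6 + (1/3)p_{Streamly}.
Similarly p_{Streamly} = 397/6 + (1/3)p_{Vidio}.
Solving the two reaction functions simultaneously: (1 − (1/3)(1/3))p_{Vidio} = 385/6 + (1/3)·(397/6), so (8/9)p_{Vidio} = 776/9 and p_{Vidio} = 97.
Then p_{Streamly} = 397/6 + (1/3)·97 = 98.5.
q_{Vidio} = 337 − 3·97 + 2·98.5 = 243.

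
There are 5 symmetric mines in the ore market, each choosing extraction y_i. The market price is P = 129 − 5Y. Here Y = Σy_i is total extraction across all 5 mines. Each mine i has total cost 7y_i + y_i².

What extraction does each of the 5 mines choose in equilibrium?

3.8125

A representative mine's profit is π_i = y_i(129 − 5Y) − 7y_i − y_i², with Y = y_i + Σ_{j≠i} y_j.
First-order condition: 122 − 12y_i − 5Σ_{j≠i} y_j = 0.
With identical mines, set every y_j = y: then 122 − 12y − 20y = 0, i.e. y = 122/32 = 3.8125.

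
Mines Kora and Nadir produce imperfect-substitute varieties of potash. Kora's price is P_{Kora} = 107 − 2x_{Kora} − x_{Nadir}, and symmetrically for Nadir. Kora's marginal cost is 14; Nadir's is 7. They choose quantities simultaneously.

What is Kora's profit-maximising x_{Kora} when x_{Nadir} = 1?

Mine Kora's profit: π = x_{Kora}(107 − 2x_{Kora} − x_{Nadir}) − 14x_{Kora}.
∂π/∂x_{Kora} = 93 − 4x_{Kora} − x_{Nadir} = 0 ⇒ x_{Kora} = 23.25 − 0.25x_{Nadir}.
At x_{Nadir} = 1: x_{Kora} = 23.25 − 0.25·1 = 23.

23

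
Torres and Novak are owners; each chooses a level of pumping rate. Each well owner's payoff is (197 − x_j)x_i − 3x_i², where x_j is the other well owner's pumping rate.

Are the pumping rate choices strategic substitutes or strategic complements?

Torres's payoff is (197 − x_N)x_T − 3x_T².
∂π/∂x_T = 197 − x_N − 6x_T = 0, so x_T = 197/6 − (1/6)x_N.
The best-response slope dx_T/dx_N = −1/6 < 0: the reaction function is downward-sloping, so the choices are strategic substitutes.

strategic substitutes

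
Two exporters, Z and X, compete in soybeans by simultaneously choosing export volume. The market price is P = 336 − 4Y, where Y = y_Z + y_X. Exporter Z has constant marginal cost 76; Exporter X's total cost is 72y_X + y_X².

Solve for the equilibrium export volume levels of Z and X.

24.125, 16.75

Exporter Z's profit: π = y_Z(336 − 4(y_Z + y_X)) − 76y_Z.
∂π/∂y_Z = 260 − 8y_Z − 4y_X = 0, so y_Z = 32.5 − 0.5y_X.
For X: ∂π/∂y_X = 264 − 10y_X − 4y_Z = 0 ⇒ y_X = 26.4 − 0.4y_Z.
Substituting the second reaction function into the first: y_Z = 32.5 − 0.5(26.4 − 0.4y_Z), which gives 0.8y_Z = 19.3 ⇒ y_Z = 24.125.
Then y_X = 26.4 − 0.4·24.125 = 16.75.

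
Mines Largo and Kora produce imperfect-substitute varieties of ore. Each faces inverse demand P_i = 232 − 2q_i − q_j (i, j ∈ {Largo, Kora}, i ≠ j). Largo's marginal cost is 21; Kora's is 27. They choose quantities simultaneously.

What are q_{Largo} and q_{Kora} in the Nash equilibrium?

42.6, 40.6

Mine Largo's profit: π = q_{Largo}(232 − 2q_{Largo} − q_{Kora}) − 21q_{Largo}.
∂π/∂q_{Largo} = 211 − 4q_{Largo} − q_{Kora} = 0 ⇒ q_{Largo} = 52.75 − 0.25q_{Kora}.
Similarly q_{Kora} = 51.25 − 0.25q_{Largo}.
Plugging q_{Kora} into Largo's best response: q_{Largo} = 52.75 − 0.25(51.25 − 0.25q_{Largo}) ⇒ 0.9375q_{Largo} = 39.9375, so q_{Largo} = 42.6.
Then q_{Kora} = 51.25 − 0.25·42.6 = 40.6.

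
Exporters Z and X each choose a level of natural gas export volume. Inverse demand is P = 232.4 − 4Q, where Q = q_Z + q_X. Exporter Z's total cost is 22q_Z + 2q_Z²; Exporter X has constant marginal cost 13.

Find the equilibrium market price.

Exporter Z's profit: π = q_Z(232.4 − 4(q_Z + q_X)) − 22q_Z − 2q_Z².
∂π/∂q_Z = 210.4 − 12q_Z − 4q_X = 0, so q_Z = 263/15 − (1/3)q_X.
For X: ∂π/∂q_X = 219.4 − 8q_X − 4q_Z = 0 ⇒ q_X = 27.425 − 0.5q_Z.
Solving the two reaction functions simultaneously: (1 − (−1/3)(−0.5))q_Z = 263/15 − (1/3)·27.425, so (5/6)q_Z = 1007/120 and q_Z = 10.07.
Then q_X = 27.425 − 0.5·10.07 = 22.39.
Equilibrium price: P = 232.4 − 4·32.46 = 102.56.

102.56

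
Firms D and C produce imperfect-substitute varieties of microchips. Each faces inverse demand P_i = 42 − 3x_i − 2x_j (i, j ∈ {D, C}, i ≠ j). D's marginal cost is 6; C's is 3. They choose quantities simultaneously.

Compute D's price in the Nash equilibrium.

18.9375

Firm D's profit: π = x_D(42 − 3x_D − 2x_C) − 6x_D.
∂π/∂x_D = 36 − 6x_D − 2x_C = 0 ⇒ x_D = 6 − (1/3)x_C.
Similarly x_C = 6.5 − (1/3)x_D.
Substituting the second reaction function into the first: x_D = 6 − (1/3)(6.5 − (1/3)x_D), which gives (8/9)x_D = 23/6 ⇒ x_D = 4.3125.
Then x_C = 6.5 − (1/3)·4.3125 = 5.0625.
P_D = 42 − 3·4.3125 − 2·5.0625 = 18.9375.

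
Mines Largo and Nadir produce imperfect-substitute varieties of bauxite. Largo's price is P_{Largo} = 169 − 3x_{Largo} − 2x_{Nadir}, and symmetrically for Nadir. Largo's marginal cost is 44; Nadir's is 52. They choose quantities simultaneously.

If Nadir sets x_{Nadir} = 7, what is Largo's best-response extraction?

18.5

Mine Largo's profit: π = x_{Largo}(169 − 3x_{Largo} − 2x_{Nadir}) − 44x_{Largo}.
∂π/∂x_{Largo} = 125 − 6x_{Largo} − 2x_{Nadir} = 0 ⇒ x_{Largo} = 125/6 − (1/3)x_{Nadir}.
At x_{Nadir} = 7: x_{Largo} = 125/6 − (1/3)·7 = 18.5.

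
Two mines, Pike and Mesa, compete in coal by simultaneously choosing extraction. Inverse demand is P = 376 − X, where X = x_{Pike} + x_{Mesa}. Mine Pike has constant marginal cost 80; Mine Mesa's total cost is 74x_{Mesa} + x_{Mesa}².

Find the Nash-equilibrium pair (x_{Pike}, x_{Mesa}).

Mine Pike's profit: π = x_{Pike}(376 − (x_{Pike} + x_{Mesa})) − 80x_{Pike}.
∂π/∂x_{Pike} = 296 − 2x_{Pike} − x_{Mesa} = 0, so x_{Pike} = 148 − 0.5x_{Mesa}.
For Mesa: ∂π/∂x_{Mesa} = 302 − 4x_{Mesa} − x_{Pike} = 0 ⇒ x_{Mesa} = 75.5 − 0.25x_{Pike}.
Plugging x_{Mesa} into Pike's best response: x_{Pike} = 148 − 0.5(75.5 − 0.25x_{Pike}) ⇒ 0.875x_{Pike} = 110.25, so x_{Pike} = 126.
Then x_{Mesa} = 75.5 − 0.25·126 = 44.

126, 44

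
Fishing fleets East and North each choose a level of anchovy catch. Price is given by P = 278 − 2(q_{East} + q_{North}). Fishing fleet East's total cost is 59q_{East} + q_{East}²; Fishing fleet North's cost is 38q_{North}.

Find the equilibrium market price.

138.2

Fishing fleet East's profit: π = q_{East}(278 − 2(q_{East} + q_{North})) − 59q_{East} − q_{East}².
∂π/∂q_{East} = 219 − 6q_{East} − 2q_{North} = 0, so q_{East} = 36.5 − (1/3)q_{North}.
For North: ∂π/∂q_{North} = 240 − 4q_{North} − 2q_{East} = 0 ⇒ q_{North} = 60 − 0.5q_{East}.
Plugging q_{North} into East's best response: q_{East} = 36.5 − (1/3)(60 − 0.5q_{East}) ⇒ (5/6)q_{East} = 16.5, so q_{East} = 19.8.
Then q_{North} = 60 − 0.5·19.8 = 50.1.
Equilibrium price: P = 278 − 2·69.9 = 138.2.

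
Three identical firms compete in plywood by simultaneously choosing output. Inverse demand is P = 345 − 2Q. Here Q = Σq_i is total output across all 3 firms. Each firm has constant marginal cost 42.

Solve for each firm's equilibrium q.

A representative firm's profit is π_i = q_i(345 − 2Q) − 42q_i, with Q = q_i + Σ_{j≠i} q_j.
First-order condition: 303 − 4q_i − 2Σ_{j≠i} q_j = 0.
In a symmetric equilibrium every firm chooses the same q, so Σ_{j≠i} q_j = 2q. The condition becomes 303 − 8q = 0, giving q = 303/8 = 37.875.

37.875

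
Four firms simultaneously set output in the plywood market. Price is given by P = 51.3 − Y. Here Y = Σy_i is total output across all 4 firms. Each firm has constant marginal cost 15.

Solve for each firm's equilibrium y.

7.26

A representative firm's profit is π_i = y_i(51.3 − Y) − 15y_i, with Y = y_i + Σ_{j≠i} y_j.
First-order condition: 36.3 − 2y_i − Σ_{j≠i} y_j = 0.
Imposing symmetry (y_j = y for all j) turns Σ_{j≠i} y_j into 3y, so 36.3 = 5y and y = 7.26.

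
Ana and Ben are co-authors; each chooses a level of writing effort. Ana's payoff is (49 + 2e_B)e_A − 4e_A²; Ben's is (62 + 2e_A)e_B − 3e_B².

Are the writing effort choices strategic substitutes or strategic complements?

strategic complements

Expanding Ana's payoff: 49e_A + 2e_Be_A − 4e_A².
∂π/∂e_A = 49 + 2e_B − 8e_A = 0, so e_A = 6.125 + 0.25e_B.
The best-response slope de_A/de_B = 0.25 > 0: the reaction function is upward-sloping, so the choices are strategic complements.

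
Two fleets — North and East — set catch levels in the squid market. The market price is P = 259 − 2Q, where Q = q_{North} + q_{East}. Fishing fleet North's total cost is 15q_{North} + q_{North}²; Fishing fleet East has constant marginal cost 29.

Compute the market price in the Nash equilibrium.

118.2

Fishing fleet North's profit: π = q_{North}(259 − 2(q_{North} + q_{East})) − 15q_{North} − q_{North}².
∂π/∂q_{North} = 244 − 6q_{North} − 2q_{East} = 0, so q_{North} = 122/3 − (1/3)q_{East}.
For East: ∂π/∂q_{East} = 230 − 4q_{East} − 2q_{North} = 0 ⇒ q_{East} = 57.5 − 0.5q_{North}.
Substituting the second reaction function into the first: q_{North} = 122/3 − (1/3)(57.5 − 0.5q_{North}), which gives (5/6)q_{North} = 21.5 ⇒ q_{North} = 25.8.
Then q_{East} = 57.5 − 0.5·25.8 = 44.6.
Equilibrium price: P = 259 − 2·70.4 = 118.2.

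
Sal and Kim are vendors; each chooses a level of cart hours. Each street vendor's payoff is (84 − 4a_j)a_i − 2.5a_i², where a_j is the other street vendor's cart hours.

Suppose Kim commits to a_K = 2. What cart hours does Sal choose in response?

Sal's payoff is (84 − 4a_K)a_S − 2.5a_S².
∂π/∂a_S = 84 − 4a_K − 5a_S = 0, so a_S = 16.8 − 0.8a_K.
At a_K = 2: a_S = 16.8 − 0.8·2 = 15.2.

15.2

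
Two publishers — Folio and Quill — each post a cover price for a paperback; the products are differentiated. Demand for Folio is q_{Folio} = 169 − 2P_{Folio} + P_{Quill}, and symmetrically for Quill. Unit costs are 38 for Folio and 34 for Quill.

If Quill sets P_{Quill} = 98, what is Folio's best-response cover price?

Folio's profit: π = (P_{Folio} − 38)(169 − 2P_{Folio} + P_{Quill}).
∂π/∂P_{Folio} = 245 − 4P_{Folio} + P_{Quill} = 0 ⇒ P_{Folio} = 61.25 + 0.25P_{Quill}.
At P_{Quill} = 98: P_{Folio} = 61.25 + 0.25·98 = 85.75.

85.75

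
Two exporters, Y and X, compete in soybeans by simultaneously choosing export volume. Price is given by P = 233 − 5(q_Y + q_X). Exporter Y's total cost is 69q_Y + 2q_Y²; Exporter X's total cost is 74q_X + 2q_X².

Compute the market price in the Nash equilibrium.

148

Exporter Y's profit: π = q_Y(233 − 5(q_Y + q_X)) − 69q_Y − 2q_Y².
∂π/∂q_Y = 164 − 14q_Y − 5q_X = 0, so q_Y = 82/7 − (5/14)q_X.
By the same steps for X: q_X = 159/14 − (5/14)q_Y.
Solving the two reaction functions simultaneously: (1 − (−5/14)(−5/14))q_Y = 82/7 − (5/14)·(159/14), so (171/196)q_Y = 1501/196 and q_Y = 79/9.
Then q_X = 159/14 − (5/14)·(79/9) = 74/9.
Equilibrium price: P = 233 − 5·17 = 148.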